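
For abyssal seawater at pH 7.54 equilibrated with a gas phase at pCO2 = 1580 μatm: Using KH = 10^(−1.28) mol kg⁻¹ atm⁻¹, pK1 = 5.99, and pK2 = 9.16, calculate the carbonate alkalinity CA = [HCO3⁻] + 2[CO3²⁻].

[CO2*] = KH · pCO2 = 10^(−1.28) × 1580×10^-6 = 8.292×10^-5 mol/kg
α₀ = 1/(1 + K1/[H⁺] + K1K2/[H⁺]²) = 1/(1 + 10^+1.55 + 10^-0.07) = 0.02679
DIC = [CO2*]/α₀ = 8.292×10^-5 / 0.02679 = 3.096 mmol/kg
CA = (α₁ + 2α₂)·DIC = (0.9504 + 2×0.02280) × 3.096 = 3.08 mmol/kg

CA = 3.08 mmol/kg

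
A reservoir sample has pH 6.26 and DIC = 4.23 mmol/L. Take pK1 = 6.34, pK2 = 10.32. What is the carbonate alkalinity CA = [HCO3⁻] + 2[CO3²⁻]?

CA = [HCO3⁻] + 2[CO3²⁻] = (α₁ + 2α₂)·DIC
At pH 6.26: [H⁺]/K1 = 10^0.08 = 1.2023, K2/[H⁺] = 10^-4.06 = 8.7096×10^-5
α₁ = 1/(1 + 1.2023 + 8.7096×10^-5) = 1/2.2024 = 0.4541; α₂ = α₁·K2/[H⁺] = 3.955×10^-5
α₁ + 2α₂ = 0.4541
CA = 0.4541 × 4.23 = 1.92 mmol/L

CA = 1.92 mmol/L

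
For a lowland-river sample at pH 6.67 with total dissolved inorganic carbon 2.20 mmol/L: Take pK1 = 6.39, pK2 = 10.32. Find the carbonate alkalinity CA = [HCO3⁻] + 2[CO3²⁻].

CA = [HCO3⁻] + 2[CO3²⁻] = (α₁ + 2α₂)·DIC
At pH 6.67: [H⁺]/K1 = 10^-0.28 = 0.52481, K2/[H⁺] = 10^-3.65 = 0.00022387
α₁ = 1/(1 + 0.52481 + 0.00022387) = 1/1.5250 = 0.6557; α₂ = α₁·K2/[H⁺] = 0.0001468
α₁ + 2α₂ = 0.6560
CA = 0.6560 × 2.20 = 1.44 mmol/L

CA = 1.44 mmol/L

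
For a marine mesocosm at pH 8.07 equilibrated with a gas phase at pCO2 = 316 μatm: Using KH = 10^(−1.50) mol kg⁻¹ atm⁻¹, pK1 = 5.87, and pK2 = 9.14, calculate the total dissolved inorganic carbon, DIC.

DIC = 1.73 mmol/kg

[CO2*] = KH · pCO2 = 10^(−1.50) × 316×10^-6 = 9.993×10^-6 mol/kg
α₀ = 1/(1 + K1/[H⁺] + K1K2/[H⁺]²) = 1/(1 + 10^+2.20 + 10^+1.13) = 0.005781
DIC = [CO2*]/α₀ = 9.993×10^-6 / 0.005781 = 1.73 mmol/kg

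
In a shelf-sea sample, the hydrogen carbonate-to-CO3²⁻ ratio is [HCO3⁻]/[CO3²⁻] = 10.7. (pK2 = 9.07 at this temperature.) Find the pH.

From K2 = [H⁺][CO3²⁻]/[HCO3⁻]:  pH = pK2 − log₁₀([HCO3⁻]/[CO3²⁻])
log₁₀(10.7) = +1.029
pH = 9.07 − (+1.029) = 8.04

pH = 8.04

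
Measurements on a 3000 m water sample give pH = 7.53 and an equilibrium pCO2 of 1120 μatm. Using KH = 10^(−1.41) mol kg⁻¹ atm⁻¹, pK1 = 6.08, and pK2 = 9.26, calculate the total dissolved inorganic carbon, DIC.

DIC = 1.29 mmol/kg

[CO2*] = KH · pCO2 = 10^(−1.41) × 1120×10^-6 = 4.357×10^-5 mol/kg
α₀ = 1/(1 + K1/[H⁺] + K1K2/[H⁺]²) = 1/(1 + 10^+1.45 + 10^-0.28) = 0.03366
DIC = [CO2*]/α₀ = 4.357×10^-5 / 0.03366 = 1.29 mmol/kg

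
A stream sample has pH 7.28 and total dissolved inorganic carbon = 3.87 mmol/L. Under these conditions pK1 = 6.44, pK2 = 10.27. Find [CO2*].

α₀ = 1 / (1 + K1/[H⁺] + K1K2/[H⁺]²) = 1 / (1 + 10^+0.84 + 10^-2.15)
   = 1 / (1 + 6.9183 + 0.0070795) = 1/7.9254 = 0.1262
[CO2*] = α₀ × DIC = 0.1262 × 3.87 = 0.488 mmol/L

[CO2*] = 0.488 mmol/L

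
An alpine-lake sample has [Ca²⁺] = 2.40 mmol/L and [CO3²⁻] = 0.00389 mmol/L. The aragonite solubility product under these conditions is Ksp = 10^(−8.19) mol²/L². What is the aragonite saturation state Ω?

Ω = 1.45

Ksp = 10^(−8.19) = 6.457×10^-9
Ω = [Ca²⁺][CO3²⁻]/Ksp = (2.40×10^-3)(0.00389×10^-3) / 6.457×10^-9 = 1.45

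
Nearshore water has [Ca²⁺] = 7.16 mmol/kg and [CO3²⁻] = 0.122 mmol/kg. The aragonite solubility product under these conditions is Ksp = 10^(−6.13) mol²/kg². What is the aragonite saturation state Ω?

Ω = 1.18

Ksp = 10^(−6.13) = 7.413×10^-7
Ω = [Ca²⁺][CO3²⁻]/Ksp = (7.16×10^-3)(0.122×10^-3) / 7.413×10^-7 = 1.18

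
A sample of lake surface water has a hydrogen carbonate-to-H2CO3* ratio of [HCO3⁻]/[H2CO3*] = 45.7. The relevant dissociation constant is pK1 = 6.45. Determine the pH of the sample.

From K1 = [H⁺][HCO3⁻]/[H2CO3*]:  pH = pK1 + log₁₀([HCO3⁻]/[H2CO3*])
log₁₀(45.7) = +1.660
pH = 6.45 + (+1.660) = 8.11

pH = 8.11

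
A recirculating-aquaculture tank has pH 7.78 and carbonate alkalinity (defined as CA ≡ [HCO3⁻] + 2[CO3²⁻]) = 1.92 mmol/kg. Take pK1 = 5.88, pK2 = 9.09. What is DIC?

DIC = 1.86 mmol/kg

CA = [HCO3⁻] + 2[CO3²⁻] = (α₁ + 2α₂)·DIC
At pH 7.78: [H⁺]/K1 = 10^-1.90 = 0.012589, K2/[H⁺] = 10^-1.31 = 0.048978
α₁ = 1/(1 + 0.012589 + 0.048978) = 1/1.0616 = 0.9420; α₂ = α₁·K2/[H⁺] = 0.04614
α₁ + 2α₂ = 1.0343
DIC = CA / (α₁ + 2α₂) = 1.92 / 1.0343 = 1.86 mmol/kg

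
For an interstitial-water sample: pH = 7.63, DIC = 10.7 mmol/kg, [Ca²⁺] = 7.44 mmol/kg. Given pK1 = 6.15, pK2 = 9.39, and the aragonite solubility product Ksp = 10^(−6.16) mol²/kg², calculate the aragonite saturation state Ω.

α₂ = 1 / (1 + [H⁺]/K2 + [H⁺]²/(K1K2)) = 1 / (1 + 10^+1.76 + 10^+0.28)
   = 1 / (1 + 57.544 + 1.9055) = 1/60.449 = 0.01654
[CO3²⁻] = α₂ × DIC = 0.01654 × 10.7 = 0.1770 mmol/kg
Ksp = 10^(−6.16) = 6.918×10^-7
Ω = [Ca²⁺][CO3²⁻]/Ksp = (7.44×10^-3)(1.770×10^-4) / 6.918×10^-7 = 1.90

Ω = 1.90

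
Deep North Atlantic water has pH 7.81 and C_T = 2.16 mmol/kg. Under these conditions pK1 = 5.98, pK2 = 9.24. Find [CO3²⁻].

[CO3²⁻] = 0.0763 mmol/kg

α₂ = 1 / (1 + [H⁺]/K2 + [H⁺]²/(K1K2)) = 1 / (1 + 10^+1.43 + 10^-0.40)
   = 1 / (1 + 26.915 + 0.39811) = 1/28.313 = 0.03532
[CO3²⁻] = α₂ × DIC = 0.03532 × 2.16 = 0.0763 mmol/kg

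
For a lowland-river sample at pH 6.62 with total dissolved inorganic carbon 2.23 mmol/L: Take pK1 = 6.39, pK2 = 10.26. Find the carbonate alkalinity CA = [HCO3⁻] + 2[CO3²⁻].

CA = 1.40 mmol/L

CA = [HCO3⁻] + 2[CO3²⁻] = (α₁ + 2α₂)·DIC
At pH 6.62: [H⁺]/K1 = 10^-0.23 = 0.58884, K2/[H⁺] = 10^-3.64 = 0.00022909
α₁ = 1/(1 + 0.58884 + 0.00022909) = 1/1.5891 = 0.6293; α₂ = α₁·K2/[H⁺] = 0.0001442
α₁ + 2α₂ = 0.6296
CA = 0.6296 × 2.23 = 1.40 mmol/L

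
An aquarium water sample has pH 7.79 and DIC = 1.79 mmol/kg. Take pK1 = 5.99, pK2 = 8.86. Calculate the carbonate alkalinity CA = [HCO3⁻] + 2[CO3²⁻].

CA = 1.90 mmol/kg

CA = [HCO3⁻] + 2[CO3²⁻] = (α₁ + 2α₂)·DIC
At pH 7.79: [H⁺]/K1 = 10^-1.80 = 0.015849, K2/[H⁺] = 10^-1.07 = 0.085114
α₁ = 1/(1 + 0.015849 + 0.085114) = 1/1.1010 = 0.9083; α₂ = α₁·K2/[H⁺] = 0.07731
α₁ + 2α₂ = 1.0629
CA = 1.0629 × 1.79 = 1.90 mmol/kg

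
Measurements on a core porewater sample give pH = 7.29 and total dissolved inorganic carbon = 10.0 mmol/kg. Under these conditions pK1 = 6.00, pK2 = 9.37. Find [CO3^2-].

α₂ = 1 / (1 + [H⁺]/K2 + [H⁺]²/(K1K2)) = 1 / (1 + 10^+2.08 + 10^+0.79)
   = 1 / (1 + 120.23 + 6.1660) = 1/127.39 = 0.007850
[CO3²⁻] = α₂ × DIC = 0.007850 × 10.0 = 0.0785 mmol/kg

[CO3²⁻] = 0.0785 mmol/kg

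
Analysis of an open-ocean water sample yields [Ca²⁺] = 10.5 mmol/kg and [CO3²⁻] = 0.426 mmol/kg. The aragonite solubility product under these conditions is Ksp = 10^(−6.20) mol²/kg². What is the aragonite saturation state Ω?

Ksp = 10^(−6.20) = 6.310×10^-7
Ω = [Ca²⁺][CO3²⁻]/Ksp = (10.5×10^-3)(0.426×10^-3) / 6.310×10^-7 = 7.09

Ω = 7.09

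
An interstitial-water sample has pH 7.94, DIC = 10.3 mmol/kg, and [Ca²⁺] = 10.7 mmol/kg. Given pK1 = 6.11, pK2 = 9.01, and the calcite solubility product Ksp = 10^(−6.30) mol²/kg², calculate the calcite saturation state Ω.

Ω = 17.0

α₂ = 1 / (1 + [H⁺]/K2 + [H⁺]²/(K1K2)) = 1 / (1 + 10^+1.07 + 10^-0.76)
   = 1 / (1 + 11.749 + 0.17378) = 1/12.923 = 0.07738
[CO3²⁻] = α₂ × DIC = 0.07738 × 10.3 = 0.7970 mmol/kg
Ksp = 10^(−6.30) = 5.012×10^-7
Ω = [Ca²⁺][CO3²⁻]/Ksp = (10.7×10^-3)(7.970×10^-4) / 5.012×10^-7 = 17.0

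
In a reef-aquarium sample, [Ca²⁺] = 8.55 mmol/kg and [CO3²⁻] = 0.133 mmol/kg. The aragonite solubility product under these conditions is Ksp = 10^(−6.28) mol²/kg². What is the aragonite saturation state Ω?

Ksp = 10^(−6.28) = 5.248×10^-7
Ω = [Ca²⁺][CO3²⁻]/Ksp = (8.55×10^-3)(0.133×10^-3) / 5.248×10^-7 = 2.17

Ω = 2.17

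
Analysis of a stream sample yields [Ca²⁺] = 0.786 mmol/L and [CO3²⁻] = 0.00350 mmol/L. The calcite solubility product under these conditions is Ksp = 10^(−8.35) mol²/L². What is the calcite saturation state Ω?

Ksp = 10^(−8.35) = 4.467×10^-9
Ω = [Ca²⁺][CO3²⁻]/Ksp = (0.786×10^-3)(0.00350×10^-3) / 4.467×10^-9 = 0.616

Ω = 0.616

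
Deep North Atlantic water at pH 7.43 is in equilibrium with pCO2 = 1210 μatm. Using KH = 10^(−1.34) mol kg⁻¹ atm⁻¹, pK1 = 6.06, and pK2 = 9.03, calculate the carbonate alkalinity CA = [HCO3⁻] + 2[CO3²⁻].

CA = 1.36 mmol/kg

[CO2*] = KH · pCO2 = 10^(−1.34) × 1210×10^-6 = 5.531×10^-5 mol/kg
α₀ = 1/(1 + K1/[H⁺] + K1K2/[H⁺]²) = 1/(1 + 10^+1.37 + 10^-0.23) = 0.03995
DIC = [CO2*]/α₀ = 5.531×10^-5 / 0.03995 = 1.384 mmol/kg
CA = (α₁ + 2α₂)·DIC = (0.9365 + 2×0.02352) × 1.384 = 1.36 mmol/kg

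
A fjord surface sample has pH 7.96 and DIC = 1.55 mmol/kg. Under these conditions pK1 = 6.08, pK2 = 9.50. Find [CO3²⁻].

α₂ = 1 / (1 + [H⁺]/K2 + [H⁺]²/(K1K2)) = 1 / (1 + 10^+1.54 + 10^-0.34)
   = 1 / (1 + 34.674 + 0.45709) = 1/36.131 = 0.02768
[CO3²⁻] = α₂ × DIC = 0.02768 × 1.55 = 0.0429 mmol/kg

[CO3²⁻] = 0.0429 mmol/kg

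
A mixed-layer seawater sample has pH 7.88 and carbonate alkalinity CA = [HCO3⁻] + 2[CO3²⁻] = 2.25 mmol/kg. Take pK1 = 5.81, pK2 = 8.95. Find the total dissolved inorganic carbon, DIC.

DIC = 2.10 mmol/kg

CA = [HCO3⁻] + 2[CO3²⁻] = (α₁ + 2α₂)·DIC
At pH 7.88: [H⁺]/K1 = 10^-2.07 = 0.0085114, K2/[H⁺] = 10^-1.07 = 0.085114
α₁ = 1/(1 + 0.0085114 + 0.085114) = 1/1.0936 = 0.9144; α₂ = α₁·K2/[H⁺] = 0.07783
α₁ + 2α₂ = 1.0700
DIC = CA / (α₁ + 2α₂) = 2.25 / 1.0700 = 2.10 mmol/kg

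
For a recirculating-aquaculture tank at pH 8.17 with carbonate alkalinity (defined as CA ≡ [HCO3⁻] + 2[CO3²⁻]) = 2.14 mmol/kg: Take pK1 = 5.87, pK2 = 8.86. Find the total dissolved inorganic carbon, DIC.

CA = [HCO3⁻] + 2[CO3²⁻] = (α₁ + 2α₂)·DIC
At pH 8.17: [H⁺]/K1 = 10^-2.30 = 0.0050119, K2/[H⁺] = 10^-0.69 = 0.20417
α₁ = 1/(1 + 0.0050119 + 0.20417) = 1/1.2092 = 0.8270; α₂ = α₁·K2/[H⁺] = 0.1689
α₁ + 2α₂ = 1.1647
DIC = CA / (α₁ + 2α₂) = 2.14 / 1.1647 = 1.84 mmol/kg

DIC = 1.84 mmol/kg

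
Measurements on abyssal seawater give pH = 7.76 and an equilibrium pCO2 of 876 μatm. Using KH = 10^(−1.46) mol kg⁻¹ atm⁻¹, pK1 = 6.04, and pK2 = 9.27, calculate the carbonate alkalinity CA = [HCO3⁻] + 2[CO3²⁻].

[CO2*] = KH · pCO2 = 10^(−1.46) × 876×10^-6 = 3.037×10^-5 mol/kg
α₀ = 1/(1 + K1/[H⁺] + K1K2/[H⁺]²) = 1/(1 + 10^+1.72 + 10^+0.21) = 0.01815
DIC = [CO2*]/α₀ = 3.037×10^-5 / 0.01815 = 1.674 mmol/kg
CA = (α₁ + 2α₂)·DIC = (0.9524 + 2×0.02943) × 1.674 = 1.69 mmol/kg

CA = 1.69 mmol/kg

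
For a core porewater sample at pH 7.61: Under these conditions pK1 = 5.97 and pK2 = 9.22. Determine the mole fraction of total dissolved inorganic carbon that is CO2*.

α₀ = 1 / (1 + K1/[H⁺] + K1K2/[H⁺]²) = 1 / (1 + 10^+1.64 + 10^+0.03)
   = 1 / (1 + 43.652 + 1.0715) = 1/45.723 = 0.02187

α₀ = 0.0219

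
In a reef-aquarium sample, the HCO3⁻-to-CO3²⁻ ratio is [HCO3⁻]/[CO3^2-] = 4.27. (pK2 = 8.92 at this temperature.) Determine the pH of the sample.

pH = 8.29

From K2 = [H⁺][CO3^2-]/[HCO3⁻]:  pH = pK2 − log₁₀([HCO3⁻]/[CO3^2-])
log₁₀(4.27) = +0.630
pH = 8.92 − (+0.630) = 8.29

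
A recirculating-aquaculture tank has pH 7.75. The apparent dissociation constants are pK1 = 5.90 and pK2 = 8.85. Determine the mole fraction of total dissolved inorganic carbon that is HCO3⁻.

α₁ = 1 / (1 + [H⁺]/K1 + K2/[H⁺]) = 1 / (1 + 10^-1.85 + 10^-1.10)
   = 1 / (1 + 0.014125 + 0.079433) = 1/1.0936 = 0.9144

α₁ = 0.914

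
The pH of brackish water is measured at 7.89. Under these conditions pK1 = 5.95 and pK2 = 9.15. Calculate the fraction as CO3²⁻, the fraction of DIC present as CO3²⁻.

α₂ = 1 / (1 + [H⁺]/K2 + [H⁺]²/(K1K2)) = 1 / (1 + 10^+1.26 + 10^-0.68)
   = 1 / (1 + 18.197 + 0.20893) = 1/19.406 = 0.05153

α₂ = 0.0515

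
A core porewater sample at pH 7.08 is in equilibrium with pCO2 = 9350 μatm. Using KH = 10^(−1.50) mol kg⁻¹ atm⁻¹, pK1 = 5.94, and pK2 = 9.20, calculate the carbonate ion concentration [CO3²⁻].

[CO2*] = KH · pCO2 = 10^(−1.50) × 9350×10^-6 = 2.957×10^-4 mol/kg
α₀ = 1/(1 + K1/[H⁺] + K1K2/[H⁺]²) = 1/(1 + 10^+1.14 + 10^-0.98) = 0.06708
DIC = [CO2*]/α₀ = 2.957×10^-4 / 0.06708 = 4.408 mmol/kg
[CO3²⁻] = α₂·DIC; α₂ = 0.007024, so [CO3²⁻] = 0.007024 × 4.408 = 0.0310 mmol/kg

[CO3²⁻] = 0.0310 mmol/kg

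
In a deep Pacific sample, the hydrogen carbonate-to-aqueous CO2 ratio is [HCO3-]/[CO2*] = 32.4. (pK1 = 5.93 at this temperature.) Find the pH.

pH = 7.44

From K1 = [H⁺][HCO3-]/[CO2*]:  pH = pK1 + log₁₀([HCO3-]/[CO2*])
log₁₀(32.4) = +1.511
pH = 5.93 + (+1.511) = 7.44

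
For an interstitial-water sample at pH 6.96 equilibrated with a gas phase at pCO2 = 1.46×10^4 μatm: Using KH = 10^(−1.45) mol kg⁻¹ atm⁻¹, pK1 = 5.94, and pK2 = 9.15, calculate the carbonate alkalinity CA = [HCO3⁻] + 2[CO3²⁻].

[CO2*] = KH · pCO2 = 10^(−1.45) × 1.46×10^4×10^-6 = 5.180×10^-4 mol/kg
α₀ = 1/(1 + K1/[H⁺] + K1K2/[H⁺]²) = 1/(1 + 10^+1.02 + 10^-1.17) = 0.08666
DIC = [CO2*]/α₀ = 5.180×10^-4 / 0.08666 = 5.977 mmol/kg
CA = (α₁ + 2α₂)·DIC = (0.9075 + 2×0.005859) × 5.977 = 5.49 mmol/kg

CA = 5.49 mmol/kg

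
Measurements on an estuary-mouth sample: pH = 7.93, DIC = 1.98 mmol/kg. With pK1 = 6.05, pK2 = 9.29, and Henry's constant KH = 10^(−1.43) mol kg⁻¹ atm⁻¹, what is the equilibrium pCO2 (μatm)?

α₀ = 1 / (1 + K1/[H⁺] + K1K2/[H⁺]²) = 1 / (1 + 10^+1.88 + 10^+0.52)
   = 1 / (1 + 75.858 + 3.3113) = 1/80.169 = 0.01247
[CO2*] = α₀ × DIC = 0.01247 × 1.98 = 0.02470 mmol/kg
pCO2 = [CO2*]/KH = 2.470×10^-5 / 3.715×10^-2 = 665 μatm

pCO2 = 665 μatm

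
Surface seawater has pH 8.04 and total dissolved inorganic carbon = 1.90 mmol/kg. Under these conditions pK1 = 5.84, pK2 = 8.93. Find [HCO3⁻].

α₁ = 1 / (1 + [H⁺]/K1 + K2/[H⁺]) = 1 / (1 + 10^-2.20 + 10^-0.89)
   = 1 / (1 + 0.0063096 + 0.12882) = 1/1.1351 = 0.8810
[HCO3⁻] = α₁ × DIC = 0.8810 × 1.90 = 1.67 mmol/kg

[HCO3⁻] = 1.67 mmol/kg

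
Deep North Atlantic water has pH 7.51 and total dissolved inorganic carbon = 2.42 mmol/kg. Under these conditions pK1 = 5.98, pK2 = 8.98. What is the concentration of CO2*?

[CO2*] = 0.0672 mmol/kg

α₀ = 1 / (1 + K1/[H⁺] + K1K2/[H⁺]²) = 1 / (1 + 10^+1.53 + 10^+0.06)
   = 1 / (1 + 33.884 + 1.1482) = 1/36.033 = 0.02775
[CO2*] = α₀ × DIC = 0.02775 × 2.42 = 0.0672 mmol/kg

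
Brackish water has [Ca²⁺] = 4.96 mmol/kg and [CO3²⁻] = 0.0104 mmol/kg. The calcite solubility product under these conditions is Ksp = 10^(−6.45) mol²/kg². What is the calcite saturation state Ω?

Ksp = 10^(−6.45) = 3.548×10^-7
Ω = [Ca²⁺][CO3²⁻]/Ksp = (4.96×10^-3)(0.0104×10^-3) / 3.548×10^-7 = 0.145

Ω = 0.145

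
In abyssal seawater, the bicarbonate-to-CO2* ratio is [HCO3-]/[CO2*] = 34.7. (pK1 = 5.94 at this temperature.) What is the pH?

From K1 = [H⁺][HCO3-]/[CO2*]:  pH = pK1 + log₁₀([HCO3-]/[CO2*])
log₁₀(34.7) = +1.540
pH = 5.94 + (+1.540) = 7.48

pH = 7.48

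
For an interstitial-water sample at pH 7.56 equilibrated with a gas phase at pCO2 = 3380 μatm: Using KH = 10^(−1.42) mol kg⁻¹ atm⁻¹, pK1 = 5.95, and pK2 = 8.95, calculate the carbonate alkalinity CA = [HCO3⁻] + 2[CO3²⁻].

[CO2*] = KH · pCO2 = 10^(−1.42) × 3380×10^-6 = 1.285×10^-4 mol/kg
α₀ = 1/(1 + K1/[H⁺] + K1K2/[H⁺]²) = 1/(1 + 10^+1.61 + 10^+0.22) = 0.02304
DIC = [CO2*]/α₀ = 1.285×10^-4 / 0.02304 = 5.577 mmol/kg
CA = (α₁ + 2α₂)·DIC = (0.9387 + 2×0.03824) × 5.577 = 5.66 mmol/kg

CA = 5.66 mmol/kg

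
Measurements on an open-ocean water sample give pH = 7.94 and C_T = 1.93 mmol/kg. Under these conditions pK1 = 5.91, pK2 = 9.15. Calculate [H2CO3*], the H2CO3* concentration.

α₀ = 1 / (1 + K1/[H⁺] + K1K2/[H⁺]²) = 1 / (1 + 10^+2.03 + 10^+0.82)
   = 1 / (1 + 107.15 + 6.6069) = 1/114.76 = 0.008714
[CO2*] = α₀ × DIC = 0.008714 × 1.93 = 0.0168 mmol/kg = 16.8 μmol/kg

[CO2*] = 16.8 μmol/kg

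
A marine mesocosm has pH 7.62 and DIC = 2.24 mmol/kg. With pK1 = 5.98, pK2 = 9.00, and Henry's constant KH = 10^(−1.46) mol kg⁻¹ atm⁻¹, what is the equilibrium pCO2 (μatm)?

α₀ = 1 / (1 + K1/[H⁺] + K1K2/[H⁺]²) = 1 / (1 + 10^+1.64 + 10^+0.26)
   = 1 / (1 + 43.652 + 1.8197) = 1/46.471 = 0.02152
[CO2*] = α₀ × DIC = 0.02152 × 2.24 = 0.04820 mmol/kg
pCO2 = [CO2*]/KH = 4.820×10^-5 / 3.467×10^-2 = 1390 μatm

pCO2 = 1390 μatm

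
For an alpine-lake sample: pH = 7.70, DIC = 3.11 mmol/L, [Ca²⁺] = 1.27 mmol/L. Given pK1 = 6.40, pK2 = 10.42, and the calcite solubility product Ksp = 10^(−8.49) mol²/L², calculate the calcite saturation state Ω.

Ω = 2.21

α₂ = 1 / (1 + [H⁺]/K2 + [H⁺]²/(K1K2)) = 1 / (1 + 10^+2.72 + 10^+1.42)
   = 1 / (1 + 524.81 + 26.303) = 1/552.11 = 0.001811
[CO3²⁻] = α₂ × DIC = 0.001811 × 3.11 = 0.005633 mmol/L = 5.633 μmol/L
Ksp = 10^(−8.49) = 3.236×10^-9
Ω = [Ca²⁺][CO3²⁻]/Ksp = (1.27×10^-3)(5.633×10^-6) / 3.236×10^-9 = 2.21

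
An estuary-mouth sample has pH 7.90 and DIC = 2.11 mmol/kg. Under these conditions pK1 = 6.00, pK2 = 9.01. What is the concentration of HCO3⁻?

α₁ = 1 / (1 + [H⁺]/K1 + K2/[H⁺]) = 1 / (1 + 10^-1.90 + 10^-1.11)
   = 1 / (1 + 0.012589 + 0.077625) = 1/1.0902 = 0.9173
[HCO3⁻] = α₁ × DIC = 0.9173 × 2.11 = 1.94 mmol/kg

[HCO3⁻] = 1.94 mmol/kg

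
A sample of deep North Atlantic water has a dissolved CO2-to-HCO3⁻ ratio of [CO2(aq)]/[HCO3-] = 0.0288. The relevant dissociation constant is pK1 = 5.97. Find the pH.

From K1 = [H⁺][HCO3-]/[CO2(aq)]:  pH = pK1 − log₁₀([CO2(aq)]/[HCO3-])
log₁₀(0.0288) = -1.541
pH = 5.97 − (-1.541) = 7.51

pH = 7.51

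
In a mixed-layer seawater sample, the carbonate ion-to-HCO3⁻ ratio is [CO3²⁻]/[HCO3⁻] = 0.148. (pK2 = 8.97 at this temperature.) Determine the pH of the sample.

pH = 8.14

From K2 = [H⁺][CO3²⁻]/[HCO3⁻]:  pH = pK2 + log₁₀([CO3²⁻]/[HCO3⁻])
log₁₀(0.148) = -0.830
pH = 8.97 + (-0.830) = 8.14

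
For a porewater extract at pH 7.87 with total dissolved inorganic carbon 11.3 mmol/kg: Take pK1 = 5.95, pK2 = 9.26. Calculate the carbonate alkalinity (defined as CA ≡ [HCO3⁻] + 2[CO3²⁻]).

CA = [HCO3⁻] + 2[CO3²⁻] = (α₁ + 2α₂)·DIC
At pH 7.87: [H⁺]/K1 = 10^-1.92 = 0.012023, K2/[H⁺] = 10^-1.39 = 0.040738
α₁ = 1/(1 + 0.012023 + 0.040738) = 1/1.0528 = 0.9499; α₂ = α₁·K2/[H⁺] = 0.03870
α₁ + 2α₂ = 1.0273
CA = 1.0273 × 11.3 = 11.6 mmol/kg

CA = 11.6 mmol/kg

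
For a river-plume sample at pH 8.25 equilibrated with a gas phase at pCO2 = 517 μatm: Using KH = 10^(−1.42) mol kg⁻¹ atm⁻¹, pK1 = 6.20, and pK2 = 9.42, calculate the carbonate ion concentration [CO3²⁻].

[CO2*] = KH · pCO2 = 10^(−1.42) × 517×10^-6 = 1.966×10^-5 mol/kg
α₀ = 1/(1 + K1/[H⁺] + K1K2/[H⁺]²) = 1/(1 + 10^+2.05 + 10^+0.88) = 0.008279
DIC = [CO2*]/α₀ = 1.966×10^-5 / 0.008279 = 2.374 mmol/kg
[CO3²⁻] = α₂·DIC; α₂ = 0.06280, so [CO3²⁻] = 0.06280 × 2.374 = 0.149 mmol/kg

[CO3²⁻] = 0.149 mmol/kg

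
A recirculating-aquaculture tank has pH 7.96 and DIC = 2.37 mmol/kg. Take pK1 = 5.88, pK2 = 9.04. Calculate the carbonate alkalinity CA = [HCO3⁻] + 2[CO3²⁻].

CA = [HCO3⁻] + 2[CO3²⁻] = (α₁ + 2α₂)·DIC
At pH 7.96: [H⁺]/K1 = 10^-2.08 = 0.0083176, K2/[H⁺] = 10^-1.08 = 0.083176
α₁ = 1/(1 + 0.0083176 + 0.083176) = 1/1.0915 = 0.9162; α₂ = α₁·K2/[H⁺] = 0.07620
α₁ + 2α₂ = 1.0686
CA = 1.0686 × 2.37 = 2.53 mmol/kg

CA = 2.53 mmol/kg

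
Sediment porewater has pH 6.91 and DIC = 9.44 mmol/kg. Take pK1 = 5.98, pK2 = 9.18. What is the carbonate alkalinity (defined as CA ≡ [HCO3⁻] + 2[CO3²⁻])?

CA = [HCO3⁻] + 2[CO3²⁻] = (α₁ + 2α₂)·DIC
At pH 6.91: [H⁺]/K1 = 10^-0.93 = 0.11749, K2/[H⁺] = 10^-2.27 = 0.0053703
α₁ = 1/(1 + 0.11749 + 0.0053703) = 1/1.1229 = 0.8906; α₂ = α₁·K2/[H⁺] = 0.004783
α₁ + 2α₂ = 0.9001
CA = 0.9001 × 9.44 = 8.50 mmol/kg

CA = 8.50 mmol/kg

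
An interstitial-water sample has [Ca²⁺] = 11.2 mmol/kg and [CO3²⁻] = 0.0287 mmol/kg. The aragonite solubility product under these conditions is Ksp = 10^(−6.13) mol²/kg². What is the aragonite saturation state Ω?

Ω = 0.434

Ksp = 10^(−6.13) = 7.413×10^-7
Ω = [Ca²⁺][CO3²⁻]/Ksp = (11.2×10^-3)(0.0287×10^-3) / 7.413×10^-7 = 0.434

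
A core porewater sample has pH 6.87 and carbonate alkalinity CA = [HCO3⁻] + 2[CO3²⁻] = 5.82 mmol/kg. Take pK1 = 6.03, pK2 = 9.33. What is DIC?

DIC = 6.64 mmol/kg

CA = [HCO3⁻] + 2[CO3²⁻] = (α₁ + 2α₂)·DIC
At pH 6.87: [H⁺]/K1 = 10^-0.84 = 0.14454, K2/[H⁺] = 10^-2.46 = 0.0034674
α₁ = 1/(1 + 0.14454 + 0.0034674) = 1/1.1480 = 0.8711; α₂ = α₁·K2/[H⁺] = 0.003020
α₁ + 2α₂ = 0.8771
DIC = CA / (α₁ + 2α₂) = 5.82 / 0.8771 = 6.64 mmol/kg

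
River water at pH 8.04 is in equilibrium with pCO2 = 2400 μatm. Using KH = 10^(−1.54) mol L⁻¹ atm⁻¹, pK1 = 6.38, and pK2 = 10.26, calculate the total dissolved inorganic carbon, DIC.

DIC = 3.25 mmol/L

[CO2*] = KH · pCO2 = 10^(−1.54) × 2400×10^-6 = 6.922×10^-5 mol/L
α₀ = 1/(1 + K1/[H⁺] + K1K2/[H⁺]²) = 1/(1 + 10^+1.66 + 10^-0.56) = 0.02128
DIC = [CO2*]/α₀ = 6.922×10^-5 / 0.02128 = 3.25 mmol/L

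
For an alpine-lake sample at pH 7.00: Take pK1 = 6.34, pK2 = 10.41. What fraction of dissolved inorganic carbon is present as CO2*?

α₀ = 0.179

α₀ = 1 / (1 + K1/[H⁺] + K1K2/[H⁺]²) = 1 / (1 + 10^+0.66 + 10^-2.75)
   = 1 / (1 + 4.5709 + 0.0017783) = 1/5.5727 = 0.1794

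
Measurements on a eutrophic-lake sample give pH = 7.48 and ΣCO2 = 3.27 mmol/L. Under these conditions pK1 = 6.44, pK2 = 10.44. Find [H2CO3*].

α₀ = 1 / (1 + K1/[H⁺] + K1K2/[H⁺]²) = 1 / (1 + 10^+1.04 + 10^-1.92)
   = 1 / (1 + 10.965 + 0.012023) = 1/11.977 = 0.08349
[CO2*] = α₀ × DIC = 0.08349 × 3.27 = 0.273 mmol/L

[CO2*] = 0.273 mmol/L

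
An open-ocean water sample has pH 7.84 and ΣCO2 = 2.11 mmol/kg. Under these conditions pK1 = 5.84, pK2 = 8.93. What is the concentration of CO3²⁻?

[CO3²⁻] = 0.157 mmol/kg

α₂ = 1 / (1 + [H⁺]/K2 + [H⁺]²/(K1K2)) = 1 / (1 + 10^+1.09 + 10^-0.91)
   = 1 / (1 + 12.303 + 0.12303) = 1/13.426 = 0.07448
[CO3²⁻] = α₂ × DIC = 0.07448 × 2.11 = 0.157 mmol/kg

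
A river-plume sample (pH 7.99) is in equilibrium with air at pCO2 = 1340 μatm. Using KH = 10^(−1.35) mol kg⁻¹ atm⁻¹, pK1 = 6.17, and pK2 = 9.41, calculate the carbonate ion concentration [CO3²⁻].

[CO3²⁻] = 0.150 mmol/kg

[CO2*] = KH · pCO2 = 10^(−1.35) × 1340×10^-6 = 5.986×10^-5 mol/kg
α₀ = 1/(1 + K1/[H⁺] + K1K2/[H⁺]²) = 1/(1 + 10^+1.82 + 10^+0.40) = 0.01437
DIC = [CO2*]/α₀ = 5.986×10^-5 / 0.01437 = 4.165 mmol/kg
[CO3²⁻] = α₂·DIC; α₂ = 0.03610, so [CO3²⁻] = 0.03610 × 4.165 = 0.150 mmol/kg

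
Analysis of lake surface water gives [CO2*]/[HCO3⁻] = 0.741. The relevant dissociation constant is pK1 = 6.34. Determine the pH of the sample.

pH = 6.47

From K1 = [H⁺][HCO3⁻]/[CO2*]:  pH = pK1 − log₁₀([CO2*]/[HCO3⁻])
log₁₀(0.741) = -0.130
pH = 6.34 − (-0.130) = 6.47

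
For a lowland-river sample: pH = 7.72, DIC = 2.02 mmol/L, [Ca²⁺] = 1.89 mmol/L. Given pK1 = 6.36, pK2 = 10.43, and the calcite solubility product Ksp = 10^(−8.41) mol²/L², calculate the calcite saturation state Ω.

α₂ = 1 / (1 + [H⁺]/K2 + [H⁺]²/(K1K2)) = 1 / (1 + 10^+2.71 + 10^+1.35)
   = 1 / (1 + 512.86 + 22.387) = 1/536.25 = 0.001865
[CO3²⁻] = α₂ × DIC = 0.001865 × 2.02 = 0.003767 mmol/L = 3.767 μmol/L
Ksp = 10^(−8.41) = 3.890×10^-9
Ω = [Ca²⁺][CO3²⁻]/Ksp = (1.89×10^-3)(3.767×10^-6) / 3.890×10^-9 = 1.83

Ω = 1.83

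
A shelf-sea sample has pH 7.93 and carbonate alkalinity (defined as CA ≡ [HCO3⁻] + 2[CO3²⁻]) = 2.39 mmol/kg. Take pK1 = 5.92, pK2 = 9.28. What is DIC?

DIC = 2.31 mmol/kg

CA = [HCO3⁻] + 2[CO3²⁻] = (α₁ + 2α₂)·DIC
At pH 7.93: [H⁺]/K1 = 10^-2.01 = 0.0097724, K2/[H⁺] = 10^-1.35 = 0.044668
α₁ = 1/(1 + 0.0097724 + 0.044668) = 1/1.0544 = 0.9484; α₂ = α₁·K2/[H⁺] = 0.04236
α₁ + 2α₂ = 1.0331
DIC = CA / (α₁ + 2α₂) = 2.39 / 1.0331 = 2.31 mmol/kg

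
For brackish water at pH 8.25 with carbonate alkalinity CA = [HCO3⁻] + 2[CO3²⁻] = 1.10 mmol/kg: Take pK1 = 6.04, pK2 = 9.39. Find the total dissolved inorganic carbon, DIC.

CA = [HCO3⁻] + 2[CO3²⁻] = (α₁ + 2α₂)·DIC
At pH 8.25: [H⁺]/K1 = 10^-2.21 = 0.0061660, K2/[H⁺] = 10^-1.14 = 0.072444
α₁ = 1/(1 + 0.0061660 + 0.072444) = 1/1.0786 = 0.9271; α₂ = α₁·K2/[H⁺] = 0.06716
α₁ + 2α₂ = 1.0614
DIC = CA / (α₁ + 2α₂) = 1.10 / 1.0614 = 1.04 mmol/kg

DIC = 1.04 mmol/kg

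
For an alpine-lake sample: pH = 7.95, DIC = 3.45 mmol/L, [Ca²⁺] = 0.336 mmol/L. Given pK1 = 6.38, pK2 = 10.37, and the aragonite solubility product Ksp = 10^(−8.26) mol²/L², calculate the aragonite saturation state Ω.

Ω = 0.778

α₂ = 1 / (1 + [H⁺]/K2 + [H⁺]²/(K1K2)) = 1 / (1 + 10^+2.42 + 10^+0.85)
   = 1 / (1 + 263.03 + 7.0795) = 1/271.11 = 0.003689
[CO3²⁻] = α₂ × DIC = 0.003689 × 3.45 = 0.01273 mmol/L = 12.73 μmol/L
Ksp = 10^(−8.26) = 5.495×10^-9
Ω = [Ca²⁺][CO3²⁻]/Ksp = (0.336×10^-3)(1.273×10^-5) / 5.495×10^-9 = 0.778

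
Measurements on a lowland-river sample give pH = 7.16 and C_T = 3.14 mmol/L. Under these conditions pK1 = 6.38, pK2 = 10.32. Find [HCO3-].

[HCO3⁻] = 2.69 mmol/L

α₁ = 1 / (1 + [H⁺]/K1 + K2/[H⁺]) = 1 / (1 + 10^-0.78 + 10^-3.16)
   = 1 / (1 + 0.16596 + 0.00069183) = 1/1.1667 = 0.8572
[HCO3⁻] = α₁ × DIC = 0.8572 × 3.14 = 2.69 mmol/L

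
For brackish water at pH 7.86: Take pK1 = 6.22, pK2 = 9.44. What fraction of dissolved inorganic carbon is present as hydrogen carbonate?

α₁ = 0.953

α₁ = 1 / (1 + [H⁺]/K1 + K2/[H⁺]) = 1 / (1 + 10^-1.64 + 10^-1.58)
   = 1 / (1 + 0.022909 + 0.026303) = 1/1.0492 = 0.9531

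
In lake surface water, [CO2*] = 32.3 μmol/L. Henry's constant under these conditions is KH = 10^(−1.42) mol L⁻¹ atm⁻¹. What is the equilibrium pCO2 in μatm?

KH = 10^(−1.42) = 3.802×10^-2 mol L⁻¹ atm⁻¹
pCO2 = [CO2*]/KH = 32.3×10^-6 / 3.802×10^-2 = 8.50×10^-4 atm = 850 μatm

pCO2 = 850 μatm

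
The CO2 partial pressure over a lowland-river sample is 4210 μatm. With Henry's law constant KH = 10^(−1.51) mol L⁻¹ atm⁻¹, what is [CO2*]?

KH = 10^(−1.51) = 3.090×10^-2 mol L⁻¹ atm⁻¹
[CO2*] = KH · pCO2 = 3.090×10^-2 × 4210×10^-6 atm = 1.30×10^-4 mol/L

[CO2*] = 130 μmol/L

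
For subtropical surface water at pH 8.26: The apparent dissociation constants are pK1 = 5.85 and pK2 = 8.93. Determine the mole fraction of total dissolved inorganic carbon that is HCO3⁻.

α₁ = 0.821

α₁ = 1 / (1 + [H⁺]/K1 + K2/[H⁺]) = 1 / (1 + 10^-2.41 + 10^-0.67)
   = 1 / (1 + 0.0038905 + 0.21380) = 1/1.2177 = 0.8212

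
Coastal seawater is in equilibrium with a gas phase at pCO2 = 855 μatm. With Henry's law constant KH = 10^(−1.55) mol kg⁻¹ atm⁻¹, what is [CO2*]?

[CO2*] = 24.1 μmol/kg

KH = 10^(−1.55) = 2.818×10^-2 mol kg⁻¹ atm⁻¹
[CO2*] = KH · pCO2 = 2.818×10^-2 × 855×10^-6 atm = 2.41×10^-5 mol/kg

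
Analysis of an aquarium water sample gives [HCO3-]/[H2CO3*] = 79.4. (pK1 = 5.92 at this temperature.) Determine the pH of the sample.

From K1 = [H⁺][HCO3-]/[H2CO3*]:  pH = pK1 + log₁₀([HCO3-]/[H2CO3*])
log₁₀(79.4) = +1.900
pH = 5.92 + (+1.900) = 7.82

pH = 7.82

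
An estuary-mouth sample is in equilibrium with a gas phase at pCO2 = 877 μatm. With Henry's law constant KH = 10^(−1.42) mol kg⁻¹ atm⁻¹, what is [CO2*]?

[CO2*] = 33.3 μmol/kg

KH = 10^(−1.42) = 3.802×10^-2 mol kg⁻¹ atm⁻¹
[CO2*] = KH · pCO2 = 3.802×10^-2 × 877×10^-6 atm = 3.33×10^-5 mol/kg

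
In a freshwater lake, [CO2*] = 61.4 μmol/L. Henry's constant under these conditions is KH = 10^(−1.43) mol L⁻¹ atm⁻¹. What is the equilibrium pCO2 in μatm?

pCO2 = 1650 μatm

KH = 10^(−1.43) = 3.715×10^-2 mol L⁻¹ atm⁻¹
pCO2 = [CO2*]/KH = 61.4×10^-6 / 3.715×10^-2 = 1.65×10^-3 atm = 1650 μatm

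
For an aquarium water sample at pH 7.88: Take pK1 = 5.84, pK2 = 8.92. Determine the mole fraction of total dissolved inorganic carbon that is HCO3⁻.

α₁ = 1 / (1 + [H⁺]/K1 + K2/[H⁺]) = 1 / (1 + 10^-2.04 + 10^-1.04)
   = 1 / (1 + 0.0091201 + 0.091201) = 1/1.1003 = 0.9088

α₁ = 0.909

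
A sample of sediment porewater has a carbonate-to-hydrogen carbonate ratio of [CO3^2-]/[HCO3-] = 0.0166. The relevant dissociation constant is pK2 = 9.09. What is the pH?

From K2 = [H⁺][CO3^2-]/[HCO3-]:  pH = pK2 + log₁₀([CO3^2-]/[HCO3-])
log₁₀(0.0166) = -1.780
pH = 9.09 + (-1.780) = 7.31

pH = 7.31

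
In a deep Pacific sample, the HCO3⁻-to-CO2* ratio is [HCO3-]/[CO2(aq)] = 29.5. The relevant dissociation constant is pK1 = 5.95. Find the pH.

pH = 7.42

From K1 = [H⁺][HCO3-]/[CO2(aq)]:  pH = pK1 + log₁₀([HCO3-]/[CO2(aq)])
log₁₀(29.5) = +1.470
pH = 5.95 + (+1.470) = 7.42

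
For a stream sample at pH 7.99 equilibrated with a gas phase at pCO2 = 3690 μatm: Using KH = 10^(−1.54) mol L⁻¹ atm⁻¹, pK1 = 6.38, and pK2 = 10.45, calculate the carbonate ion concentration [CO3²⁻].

[CO2*] = KH · pCO2 = 10^(−1.54) × 3690×10^-6 = 1.064×10^-4 mol/L
α₀ = 1/(1 + K1/[H⁺] + K1K2/[H⁺]²) = 1/(1 + 10^+1.61 + 10^-0.85) = 0.02388
DIC = [CO2*]/α₀ = 1.064×10^-4 / 0.02388 = 4.457 mmol/L
[CO3²⁻] = α₂·DIC; α₂ = 0.003373, so [CO3²⁻] = 0.003373 × 4.457 = 0.0150 mmol/L = 15.0 μmol/L

[CO3²⁻] = 15.0 μmol/L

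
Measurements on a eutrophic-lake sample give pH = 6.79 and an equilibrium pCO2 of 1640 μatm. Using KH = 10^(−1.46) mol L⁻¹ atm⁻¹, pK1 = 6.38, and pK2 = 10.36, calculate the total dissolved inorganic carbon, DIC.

DIC = 0.203 mmol/L

[CO2*] = KH · pCO2 = 10^(−1.46) × 1640×10^-6 = 5.686×10^-5 mol/L
α₀ = 1/(1 + K1/[H⁺] + K1K2/[H⁺]²) = 1/(1 + 10^+0.41 + 10^-3.16) = 0.2800
DIC = [CO2*]/α₀ = 5.686×10^-5 / 0.2800 = 0.203 mmol/L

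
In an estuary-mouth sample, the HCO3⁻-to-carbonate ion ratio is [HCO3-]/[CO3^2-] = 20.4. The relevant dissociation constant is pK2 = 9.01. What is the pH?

pH = 7.70

From K2 = [H⁺][CO3^2-]/[HCO3-]:  pH = pK2 − log₁₀([HCO3-]/[CO3^2-])
log₁₀(20.4) = +1.310
pH = 9.01 − (+1.310) = 7.70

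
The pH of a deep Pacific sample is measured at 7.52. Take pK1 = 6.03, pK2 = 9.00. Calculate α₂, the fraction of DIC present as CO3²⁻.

α₂ = 1 / (1 + [H⁺]/K2 + [H⁺]²/(K1K2)) = 1 / (1 + 10^+1.48 + 10^-0.01)
   = 1 / (1 + 30.200 + 0.97724) = 1/32.177 = 0.03108

α₂ = 0.0311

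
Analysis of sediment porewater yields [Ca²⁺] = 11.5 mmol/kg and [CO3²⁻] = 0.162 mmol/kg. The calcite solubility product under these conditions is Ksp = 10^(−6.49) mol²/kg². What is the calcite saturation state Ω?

Ω = 5.76

Ksp = 10^(−6.49) = 3.236×10^-7
Ω = [Ca²⁺][CO3²⁻]/Ksp = (11.5×10^-3)(0.162×10^-3) / 3.236×10^-7 = 5.76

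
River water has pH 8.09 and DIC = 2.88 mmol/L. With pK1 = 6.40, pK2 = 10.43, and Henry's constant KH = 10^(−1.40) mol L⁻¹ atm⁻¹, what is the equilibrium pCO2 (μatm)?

α₀ = 1 / (1 + K1/[H⁺] + K1K2/[H⁺]²) = 1 / (1 + 10^+1.69 + 10^-0.65)
   = 1 / (1 + 48.978 + 0.22387) = 1/50.202 = 0.01992
[CO2*] = α₀ × DIC = 0.01992 × 2.88 = 0.05737 mmol/L
pCO2 = [CO2*]/KH = 5.737×10^-5 / 3.981×10^-2 = 1440 μatm

pCO2 = 1440 μatm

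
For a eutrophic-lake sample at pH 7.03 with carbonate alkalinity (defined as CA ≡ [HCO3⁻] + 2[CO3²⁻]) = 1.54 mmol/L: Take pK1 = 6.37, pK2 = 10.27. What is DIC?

CA = [HCO3⁻] + 2[CO3²⁻] = (α₁ + 2α₂)·DIC
At pH 7.03: [H⁺]/K1 = 10^-0.66 = 0.21878, K2/[H⁺] = 10^-3.24 = 0.00057544
α₁ = 1/(1 + 0.21878 + 0.00057544) = 1/1.2194 = 0.8201; α₂ = α₁·K2/[H⁺] = 0.0004719
α₁ + 2α₂ = 0.8211
DIC = CA / (α₁ + 2α₂) = 1.54 / 0.8211 = 1.88 mmol/L

DIC = 1.88 mmol/L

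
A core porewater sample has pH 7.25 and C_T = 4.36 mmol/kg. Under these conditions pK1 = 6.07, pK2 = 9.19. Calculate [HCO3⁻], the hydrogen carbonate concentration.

[HCO3⁻] = 4.05 mmol/kg

α₁ = 1 / (1 + [H⁺]/K1 + K2/[H⁺]) = 1 / (1 + 10^-1.18 + 10^-1.94)
   = 1 / (1 + 0.066069 + 0.011482) = 1/1.0776 = 0.9280
[HCO3⁻] = α₁ × DIC = 0.9280 × 4.36 = 4.05 mmol/kg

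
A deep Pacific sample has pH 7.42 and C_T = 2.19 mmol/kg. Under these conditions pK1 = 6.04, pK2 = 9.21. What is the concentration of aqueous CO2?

[CO2*] = 0.0863 mmol/kg

α₀ = 1 / (1 + K1/[H⁺] + K1K2/[H⁺]²) = 1 / (1 + 10^+1.38 + 10^-0.41)
   = 1 / (1 + 23.988 + 0.38905) = 1/25.377 = 0.03941
[CO2*] = α₀ × DIC = 0.03941 × 2.19 = 0.0863 mmol/kg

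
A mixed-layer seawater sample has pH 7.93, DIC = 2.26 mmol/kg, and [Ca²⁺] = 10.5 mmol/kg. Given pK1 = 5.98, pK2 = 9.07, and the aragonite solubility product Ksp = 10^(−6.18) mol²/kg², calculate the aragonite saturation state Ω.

Ω = 2.40

α₂ = 1 / (1 + [H⁺]/K2 + [H⁺]²/(K1K2)) = 1 / (1 + 10^+1.14 + 10^-0.81)
   = 1 / (1 + 13.804 + 0.15488) = 1/14.959 = 0.06685
[CO3²⁻] = α₂ × DIC = 0.06685 × 2.26 = 0.1511 mmol/kg
Ksp = 10^(−6.18) = 6.607×10^-7
Ω = [Ca²⁺][CO3²⁻]/Ksp = (10.5×10^-3)(1.511×10^-4) / 6.607×10^-7 = 2.40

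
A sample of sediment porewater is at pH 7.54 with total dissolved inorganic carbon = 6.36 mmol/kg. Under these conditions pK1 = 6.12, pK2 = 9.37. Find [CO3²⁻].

[CO3²⁻] = 0.0894 mmol/kg

α₂ = 1 / (1 + [H⁺]/K2 + [H⁺]²/(K1K2)) = 1 / (1 + 10^+1.83 + 10^+0.41)
   = 1 / (1 + 67.608 + 2.5704) = 1/71.179 = 0.01405
[CO3²⁻] = α₂ × DIC = 0.01405 × 6.36 = 0.0894 mmol/kg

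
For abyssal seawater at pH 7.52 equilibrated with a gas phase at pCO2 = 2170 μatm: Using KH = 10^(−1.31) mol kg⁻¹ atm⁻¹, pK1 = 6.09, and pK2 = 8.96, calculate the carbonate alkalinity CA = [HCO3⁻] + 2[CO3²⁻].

CA = 3.07 mmol/kg

[CO2*] = KH · pCO2 = 10^(−1.31) × 2170×10^-6 = 1.063×10^-4 mol/kg
α₀ = 1/(1 + K1/[H⁺] + K1K2/[H⁺]²) = 1/(1 + 10^+1.43 + 10^-0.01) = 0.03461
DIC = [CO2*]/α₀ = 1.063×10^-4 / 0.03461 = 3.071 mmol/kg
CA = (α₁ + 2α₂)·DIC = (0.9316 + 2×0.03382) × 3.071 = 3.07 mmol/kg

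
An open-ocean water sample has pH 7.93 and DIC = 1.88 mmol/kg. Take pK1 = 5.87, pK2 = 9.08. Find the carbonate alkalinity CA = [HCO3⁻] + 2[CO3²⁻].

CA = 1.99 mmol/kg

CA = [HCO3⁻] + 2[CO3²⁻] = (α₁ + 2α₂)·DIC
At pH 7.93: [H⁺]/K1 = 10^-2.06 = 0.0087096, K2/[H⁺] = 10^-1.15 = 0.070795
α₁ = 1/(1 + 0.0087096 + 0.070795) = 1/1.0795 = 0.9264; α₂ = α₁·K2/[H⁺] = 0.06558
α₁ + 2α₂ = 1.0575
CA = 1.0575 × 1.88 = 1.99 mmol/kg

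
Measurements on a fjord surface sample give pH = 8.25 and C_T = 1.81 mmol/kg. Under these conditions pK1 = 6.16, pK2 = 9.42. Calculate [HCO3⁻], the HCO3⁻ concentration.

[HCO3⁻] = 1.68 mmol/kg

α₁ = 1 / (1 + [H⁺]/K1 + K2/[H⁺]) = 1 / (1 + 10^-2.09 + 10^-1.17)
   = 1 / (1 + 0.0081283 + 0.067608) = 1/1.0757 = 0.9296
[HCO3⁻] = α₁ × DIC = 0.9296 × 1.81 = 1.68 mmol/kg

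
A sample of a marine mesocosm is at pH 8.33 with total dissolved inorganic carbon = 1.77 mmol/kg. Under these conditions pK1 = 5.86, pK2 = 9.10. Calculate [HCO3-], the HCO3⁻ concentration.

α₁ = 1 / (1 + [H⁺]/K1 + K2/[H⁺]) = 1 / (1 + 10^-2.47 + 10^-0.77)
   = 1 / (1 + 0.0033884 + 0.16982) = 1/1.1732 = 0.8524
[HCO3⁻] = α₁ × DIC = 0.8524 × 1.77 = 1.51 mmol/kg

[HCO3⁻] = 1.51 mmol/kg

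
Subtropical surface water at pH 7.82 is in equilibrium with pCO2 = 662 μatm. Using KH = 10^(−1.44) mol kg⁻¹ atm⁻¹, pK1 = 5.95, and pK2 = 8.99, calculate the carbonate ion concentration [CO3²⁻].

[CO3²⁻] = 0.120 mmol/kg

[CO2*] = KH · pCO2 = 10^(−1.44) × 662×10^-6 = 2.404×10^-5 mol/kg
α₀ = 1/(1 + K1/[H⁺] + K1K2/[H⁺]²) = 1/(1 + 10^+1.87 + 10^+0.70) = 0.01248
DIC = [CO2*]/α₀ = 2.404×10^-5 / 0.01248 = 1.926 mmol/kg
[CO3²⁻] = α₂·DIC; α₂ = 0.06254, so [CO3²⁻] = 0.06254 × 1.926 = 0.120 mmol/kg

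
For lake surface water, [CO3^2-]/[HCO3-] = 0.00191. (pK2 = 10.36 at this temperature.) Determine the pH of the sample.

pH = 7.64

From K2 = [H⁺][CO3^2-]/[HCO3-]:  pH = pK2 + log₁₀([CO3^2-]/[HCO3-])
log₁₀(0.00191) = -2.719
pH = 10.36 + (-2.719) = 7.64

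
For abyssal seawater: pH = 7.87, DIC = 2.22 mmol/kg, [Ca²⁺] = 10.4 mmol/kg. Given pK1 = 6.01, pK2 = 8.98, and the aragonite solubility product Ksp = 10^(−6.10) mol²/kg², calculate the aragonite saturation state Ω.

Ω = 2.07

α₂ = 1 / (1 + [H⁺]/K2 + [H⁺]²/(K1K2)) = 1 / (1 + 10^+1.11 + 10^-0.75)
   = 1 / (1 + 12.882 + 0.17783) = 1/14.060 = 0.07112
[CO3²⁻] = α₂ × DIC = 0.07112 × 2.22 = 0.1579 mmol/kg
Ksp = 10^(−6.10) = 7.943×10^-7
Ω = [Ca²⁺][CO3²⁻]/Ksp = (10.4×10^-3)(1.579×10^-4) / 7.943×10^-7 = 2.07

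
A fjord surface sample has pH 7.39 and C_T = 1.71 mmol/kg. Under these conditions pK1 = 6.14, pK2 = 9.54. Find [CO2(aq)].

[CO2*] = 0.0904 mmol/kg

α₀ = 1 / (1 + K1/[H⁺] + K1K2/[H⁺]²) = 1 / (1 + 10^+1.25 + 10^-0.90)
   = 1 / (1 + 17.783 + 0.12589) = 1/18.909 = 0.05289
[CO2*] = α₀ × DIC = 0.05289 × 1.71 = 0.0904 mmol/kg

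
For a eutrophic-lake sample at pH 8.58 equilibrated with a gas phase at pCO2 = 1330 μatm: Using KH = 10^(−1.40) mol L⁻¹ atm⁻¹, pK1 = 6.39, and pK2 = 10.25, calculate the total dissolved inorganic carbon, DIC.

[CO2*] = KH · pCO2 = 10^(−1.40) × 1330×10^-6 = 5.295×10^-5 mol/L
α₀ = 1/(1 + K1/[H⁺] + K1K2/[H⁺]²) = 1/(1 + 10^+2.19 + 10^+0.52) = 0.006282
DIC = [CO2*]/α₀ = 5.295×10^-5 / 0.006282 = 8.43 mmol/L

DIC = 8.43 mmol/L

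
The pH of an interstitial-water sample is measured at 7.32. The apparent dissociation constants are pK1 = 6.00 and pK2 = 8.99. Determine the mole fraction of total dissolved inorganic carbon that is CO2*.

α₀ = 1 / (1 + K1/[H⁺] + K1K2/[H⁺]²) = 1 / (1 + 10^+1.32 + 10^-0.35)
   = 1 / (1 + 20.893 + 0.44668) = 1/22.340 = 0.04476

α₀ = 0.0448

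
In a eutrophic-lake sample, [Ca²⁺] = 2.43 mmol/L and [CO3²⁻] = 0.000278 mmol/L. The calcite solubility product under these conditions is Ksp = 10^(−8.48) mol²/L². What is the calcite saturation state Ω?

Ω = 0.204

Ksp = 10^(−8.48) = 3.311×10^-9
Ω = [Ca²⁺][CO3²⁻]/Ksp = (2.43×10^-3)(0.000278×10^-3) / 3.311×10^-9 = 0.204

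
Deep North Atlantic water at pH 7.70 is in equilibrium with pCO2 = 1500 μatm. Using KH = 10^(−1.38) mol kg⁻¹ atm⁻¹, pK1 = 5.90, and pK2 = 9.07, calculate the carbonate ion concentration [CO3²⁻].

[CO3²⁻] = 0.168 mmol/kg

[CO2*] = KH · pCO2 = 10^(−1.38) × 1500×10^-6 = 6.253×10^-5 mol/kg
α₀ = 1/(1 + K1/[H⁺] + K1K2/[H⁺]²) = 1/(1 + 10^+1.80 + 10^+0.43) = 0.01497
DIC = [CO2*]/α₀ = 6.253×10^-5 / 0.01497 = 4.176 mmol/kg
[CO3²⁻] = α₂·DIC; α₂ = 0.04030, so [CO3²⁻] = 0.04030 × 4.176 = 0.168 mmol/kg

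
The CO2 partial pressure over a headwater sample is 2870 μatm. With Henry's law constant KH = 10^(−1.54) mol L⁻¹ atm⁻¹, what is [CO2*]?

[CO2*] = 82.8 μmol/L

KH = 10^(−1.54) = 2.884×10^-2 mol L⁻¹ atm⁻¹
[CO2*] = KH · pCO2 = 2.884×10^-2 × 2870×10^-6 atm = 8.28×10^-5 mol/L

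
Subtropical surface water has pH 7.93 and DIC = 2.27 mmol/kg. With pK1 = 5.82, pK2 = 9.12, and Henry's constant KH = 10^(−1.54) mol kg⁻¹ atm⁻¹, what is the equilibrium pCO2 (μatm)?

α₀ = 1 / (1 + K1/[H⁺] + K1K2/[H⁺]²) = 1 / (1 + 10^+2.11 + 10^+0.92)
   = 1 / (1 + 128.82 + 8.3176) = 1/138.14 = 0.007239
[CO2*] = α₀ × DIC = 0.007239 × 2.27 = 0.01643 mmol/kg = 16.43 μmol/kg
pCO2 = [CO2*]/KH = 1.643×10^-5 / 2.884×10^-2 = 570 μatm

pCO2 = 570 μatm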